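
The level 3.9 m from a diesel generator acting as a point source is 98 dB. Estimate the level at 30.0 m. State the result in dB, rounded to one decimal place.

80.3 dB

Spherical spreading from a point source gives a 20·log₁₀(r₂/r₁) drop.
L₂ = 98 − 20·log₁₀(30.0/3.9) = 98 − 17.721 = 80.28 dB.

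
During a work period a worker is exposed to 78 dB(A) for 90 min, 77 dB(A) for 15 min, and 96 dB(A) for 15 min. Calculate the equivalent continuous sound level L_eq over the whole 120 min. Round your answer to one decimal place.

87.4 dB(A)

L_eq = 10·log₁₀[(1/T)·Σ tᵢ·10^(Lᵢ/10)] with T = 120 min.
Σ tᵢ·10^(Lᵢ/10) = 90·10^(78/10) + 15·10^(77/10) + 15·10^(96/10) = 6.615e+10.
L_eq = 10·log₁₀(6.615e+10/120) = 87.41 dB(A).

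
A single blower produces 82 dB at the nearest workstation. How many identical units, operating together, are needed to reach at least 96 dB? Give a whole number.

Need L₁ + 10·log₁₀ N ≥ 96, i.e. log₁₀ N ≥ 1.40.
N ≥ 10^(14.0/10) = 25.119, so N = 26.

26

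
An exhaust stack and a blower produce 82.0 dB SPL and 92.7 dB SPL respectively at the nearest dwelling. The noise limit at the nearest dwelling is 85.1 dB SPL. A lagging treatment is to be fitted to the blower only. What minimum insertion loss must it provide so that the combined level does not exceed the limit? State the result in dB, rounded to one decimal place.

Fixed contribution from the other source: Σ 10^(L/10) = 10^(82.0/10) = 1.585e+08 (82.00 dB SPL).
The limit corresponds to 10^(85.1/10) = 3.236e+08; subtracting the fixed part leaves 1.651e+08 for the blower, i.e. 82.18 dB SPL.
Required insertion loss = 92.7 − 82.18 = 10.52 dB.

10.5 dB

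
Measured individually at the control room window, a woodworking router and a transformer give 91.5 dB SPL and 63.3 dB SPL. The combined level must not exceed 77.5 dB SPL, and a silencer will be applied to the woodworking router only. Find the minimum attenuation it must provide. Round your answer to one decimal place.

14.2 dB

Everything except the woodworking router sums to 10^(63.3/10) = 2.138e+06 in linear terms, 63.30 dB SPL.
To meet 77.5 dB SPL overall, the treated woodworking router may contribute at most 10^(77.5/10) − 2.138e+06 = 5.410e+07, i.e. 77.33 dB SPL.
Required insertion loss = 91.5 − 77.33 = 14.17 dB.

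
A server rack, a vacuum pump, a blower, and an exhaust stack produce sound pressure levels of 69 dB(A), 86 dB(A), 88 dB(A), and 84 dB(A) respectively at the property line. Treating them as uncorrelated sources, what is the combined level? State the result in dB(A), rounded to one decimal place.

For uncorrelated sources the intensities add, so convert each level to linear form, sum, and take 10·log₁₀ of the total.
Σ 10^(L/10) = 10^(69/10) + 10^(86/10) + 10^(88/10) + 10^(84/10) = 1.288e+09.
L_total = 10·log₁₀(1.288e+09) = 91.10 dB(A).

91.1 dB(A)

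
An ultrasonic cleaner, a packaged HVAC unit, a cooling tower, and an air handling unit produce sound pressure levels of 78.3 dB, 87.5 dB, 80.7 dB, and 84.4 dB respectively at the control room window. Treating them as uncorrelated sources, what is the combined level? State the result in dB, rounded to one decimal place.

90.1 dB

For uncorrelated sources the intensities add, so convert each level to linear form, sum, and take 10·log₁₀ of the total.
Σ 10^(L/10) = 10^(78.3/10) + 10^(87.5/10) + 10^(80.7/10) + 10^(84.4/10) = 1.023e+09.
L_total = 10·log₁₀(1.023e+09) = 90.10 dB.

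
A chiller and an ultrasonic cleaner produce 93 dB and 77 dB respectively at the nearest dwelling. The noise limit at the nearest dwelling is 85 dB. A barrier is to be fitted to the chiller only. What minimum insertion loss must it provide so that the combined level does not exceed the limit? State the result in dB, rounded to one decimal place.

Everything except the chiller sums to 10^(77/10) = 5.012e+07 in linear terms, 77.00 dB.
The limit corresponds to 10^(85/10) = 3.162e+08; subtracting the fixed part leaves 2.661e+08 for the chiller, i.e. 84.25 dB.
So the chiller must be reduced from 93 to 84.25 dB: IL = 8.75 dB.

8.7 dB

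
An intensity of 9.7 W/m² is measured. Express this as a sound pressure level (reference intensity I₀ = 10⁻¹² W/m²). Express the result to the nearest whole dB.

Dividing by I₀ shifts the exponent by 12: I/I₀ = 9.7×10^12.
L = 10·(0.9868 + 12) = 129.87 dB.

130 dB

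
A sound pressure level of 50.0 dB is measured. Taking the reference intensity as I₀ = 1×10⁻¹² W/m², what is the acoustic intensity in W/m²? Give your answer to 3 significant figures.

I/I₀ = 10^(50.0/10) = 1e+05, so I = 1e+05 × 10⁻¹² W/m².

1.00e-07 W/m²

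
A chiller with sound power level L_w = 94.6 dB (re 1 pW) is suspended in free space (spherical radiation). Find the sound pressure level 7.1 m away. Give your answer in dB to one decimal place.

66.6 dB

Free-field spherical radiation: L_p = L_w − 10·log₁₀(4π·r²), r = 7.1 m.
4π·r² = 633.5 m², 10·log₁₀ of that is 28.017 dB.
L_p = 94.6 − 28.017 = 66.58 dB.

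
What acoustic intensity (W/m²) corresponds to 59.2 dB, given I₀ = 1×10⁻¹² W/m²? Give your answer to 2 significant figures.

I/I₀ = 10^(59.2/10) = 8.318e+05, so I = 8.318e+05 × 10⁻¹² W/m².

8.3e-07 W/m²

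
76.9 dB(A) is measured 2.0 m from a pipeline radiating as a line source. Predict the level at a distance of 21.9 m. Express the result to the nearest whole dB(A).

67 dB(A)

For a line source, L₂ = L₁ − 10·log₁₀(r₂/r₁).
L₂ = 76.9 − 10·log₁₀(21.9/2.0) = 76.9 − 10.394 = 66.51 dB(A).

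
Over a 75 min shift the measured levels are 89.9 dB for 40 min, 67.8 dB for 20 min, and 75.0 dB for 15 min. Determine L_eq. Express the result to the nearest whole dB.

L_eq = 10·log₁₀[(1/T)·Σ tᵢ·10^(Lᵢ/10)] with T = 75 min.
Σ tᵢ·10^(Lᵢ/10) = 40·10^(89.9/10) + 20·10^(67.8/10) + 15·10^(75.0/10) = 3.968e+10.
L_eq = 10·log₁₀(3.968e+10/75) = 87.24 dB.

87 dB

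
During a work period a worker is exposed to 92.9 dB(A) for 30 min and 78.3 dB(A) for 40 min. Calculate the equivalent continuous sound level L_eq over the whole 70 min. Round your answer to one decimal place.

L_eq = 10·log₁₀[(1/T)·Σ tᵢ·10^(Lᵢ/10)] with T = 70 min.
Σ tᵢ·10^(Lᵢ/10) = 30·10^(92.9/10) + 40·10^(78.3/10) = 6.120e+10.
L_eq = 10·log₁₀(6.120e+10/70) = 89.42 dB(A).

89.4 dB(A)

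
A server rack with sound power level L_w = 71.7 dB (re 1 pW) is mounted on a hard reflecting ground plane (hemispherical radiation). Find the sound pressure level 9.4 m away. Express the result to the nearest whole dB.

44 dB

The power spreads over a hemisphere of area 2π·r², so L_p = L_w − 10·log₁₀(2π·r²).
2π·r² = 555.2 m², 10·log₁₀ of that is 27.444 dB.
L_p = 71.7 − 27.444 = 44.26 dB.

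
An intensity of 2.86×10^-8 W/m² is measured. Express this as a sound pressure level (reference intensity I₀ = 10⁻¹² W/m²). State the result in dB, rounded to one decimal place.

44.6 dB

L = 10·log₁₀(I/I₀) = 10·log₁₀(2.86×10^-8/10⁻¹²) = 10·log₁₀(2.86×10^4).
L = 10·(0.4564 + 4) = 44.56 dB.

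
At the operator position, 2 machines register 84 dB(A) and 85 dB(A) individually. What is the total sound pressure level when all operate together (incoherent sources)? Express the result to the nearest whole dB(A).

88 dB(A)

Incoherent sources combine by intensity addition: L_total = 10·log₁₀(Σ 10^(L_i/10)).
Σ 10^(L/10) = 10^(84/10) + 10^(85/10) = 5.674e+08.
L_total = 10·log₁₀(5.674e+08) = 87.54 dB(A).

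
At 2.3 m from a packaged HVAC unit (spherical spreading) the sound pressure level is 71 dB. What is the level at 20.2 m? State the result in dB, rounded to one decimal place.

Point-source attenuation: ΔL = 20·log₁₀(r₂/r₁) = 20·log₁₀(20.2/2.3) = 18.872 dB.
L₂ = 71 − 20·log₁₀(20.2/2.3) = 71 − 18.872 = 52.13 dB.

52.1 dB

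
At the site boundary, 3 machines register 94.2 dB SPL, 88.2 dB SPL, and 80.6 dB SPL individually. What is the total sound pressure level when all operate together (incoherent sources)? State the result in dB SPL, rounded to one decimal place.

95.3 dB SPL

Incoherent sources combine by intensity addition: L_total = 10·log₁₀(Σ 10^(L_i/10)).
Σ 10^(L/10) = 10^(94.2/10) + 10^(88.2/10) + 10^(80.6/10) = 3.406e+09.
L_total = 10·log₁₀(3.406e+09) = 95.32 dB SPL.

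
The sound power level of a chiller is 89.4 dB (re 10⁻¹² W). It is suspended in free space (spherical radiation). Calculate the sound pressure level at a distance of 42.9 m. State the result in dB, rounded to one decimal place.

The power spreads over a sphere of area 4π·r², so L_p = L_w − 10·log₁₀(4π·r²).
4π·r² = 2.313e+04 m², 10·log₁₀ of that is 43.641 dB.
L_p = 89.4 − 43.641 = 45.76 dB.

45.8 dB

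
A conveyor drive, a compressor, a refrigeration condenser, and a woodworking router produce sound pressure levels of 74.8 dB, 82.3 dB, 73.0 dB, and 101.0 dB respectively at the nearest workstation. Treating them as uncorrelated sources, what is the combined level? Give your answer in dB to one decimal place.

101.1 dB

For uncorrelated sources the intensities add, so convert each level to linear form, sum, and take 10·log₁₀ of the total.
Σ 10^(L/10) = 10^(74.8/10) + 10^(82.3/10) + 10^(73.0/10) + 10^(101.0/10) = 1.281e+10.
L_total = 10·log₁₀(1.281e+10) = 101.08 dB.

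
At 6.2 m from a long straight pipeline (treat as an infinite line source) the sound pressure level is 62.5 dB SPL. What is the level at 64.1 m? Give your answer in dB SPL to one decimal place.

52.4 dB SPL

For a line source, L₂ = L₁ − 10·log₁₀(r₂/r₁).
L₂ = 62.5 − 10·log₁₀(64.1/6.2) = 62.5 − 10.145 = 52.36 dB SPL.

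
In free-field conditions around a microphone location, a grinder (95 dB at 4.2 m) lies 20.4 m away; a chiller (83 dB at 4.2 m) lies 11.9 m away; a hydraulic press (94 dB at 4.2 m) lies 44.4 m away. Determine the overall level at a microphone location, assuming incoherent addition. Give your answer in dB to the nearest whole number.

83 dB

Apply inverse-square spreading to bring every level to the receiver, then sum 10^(L/10).
grinder: 95 − 20·log₁₀(20.4/4.2) = 95 − 13.73 = 81.27 dB.
chiller: 83 − 20·log₁₀(11.9/4.2) = 83 − 9.05 = 73.95 dB.
hydraulic press: 94 − 20·log₁₀(44.4/4.2) = 94 − 20.48 = 73.52 dB.
Σ 10^(L/10) = 1.814e+08 → L_total = 10·log₁₀(1.814e+08) = 82.59 dB.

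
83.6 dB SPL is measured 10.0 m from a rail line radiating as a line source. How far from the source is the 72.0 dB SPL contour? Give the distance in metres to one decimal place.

144.5 m

The 11.6 dB drop corresponds to a distance ratio of 10^(11.6/10) for a line source.
r₂ = 10.0·10^((83.6−72.0)/10) = 10.0·10^(11.6/10) = 144.54 m.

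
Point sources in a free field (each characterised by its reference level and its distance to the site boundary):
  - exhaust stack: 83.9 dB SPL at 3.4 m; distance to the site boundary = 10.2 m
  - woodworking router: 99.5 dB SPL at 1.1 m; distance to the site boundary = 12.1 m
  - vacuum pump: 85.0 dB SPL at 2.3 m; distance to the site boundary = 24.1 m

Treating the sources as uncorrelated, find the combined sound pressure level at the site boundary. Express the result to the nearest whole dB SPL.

80 dB SPL

Apply inverse-square spreading to bring every level to the receiver, then sum 10^(L/10).
exhaust stack: 83.9 − 20·log₁₀(10.2/3.4) = 83.9 − 9.54 = 74.36 dB SPL.
woodworking router: 99.5 − 20·log₁₀(12.1/1.1) = 99.5 − 20.83 = 78.67 dB SPL.
vacuum pump: 85.0 − 20·log₁₀(24.1/2.3) = 85.0 − 20.41 = 64.59 dB SPL.
Σ 10^(L/10) = 1.038e+08 → L_total = 10·log₁₀(1.038e+08) = 80.16 dB SPL.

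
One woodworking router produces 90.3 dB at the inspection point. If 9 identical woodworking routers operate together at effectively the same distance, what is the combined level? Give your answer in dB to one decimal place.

99.8 dB

With 9 equal, uncorrelated contributions the intensity is 9× that of one unit, giving a rise of 10·log₁₀ 9.
L_total = 90.3 + 10·log₁₀(9) = 90.3 + 9.542 = 99.84 dB.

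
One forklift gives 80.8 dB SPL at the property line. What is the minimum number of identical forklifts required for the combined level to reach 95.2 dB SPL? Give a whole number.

Need L₁ + 10·log₁₀ N ≥ 95.2, i.e. log₁₀ N ≥ 1.44.
N ≥ 10^(14.4/10) = 27.542, so N = 28.

28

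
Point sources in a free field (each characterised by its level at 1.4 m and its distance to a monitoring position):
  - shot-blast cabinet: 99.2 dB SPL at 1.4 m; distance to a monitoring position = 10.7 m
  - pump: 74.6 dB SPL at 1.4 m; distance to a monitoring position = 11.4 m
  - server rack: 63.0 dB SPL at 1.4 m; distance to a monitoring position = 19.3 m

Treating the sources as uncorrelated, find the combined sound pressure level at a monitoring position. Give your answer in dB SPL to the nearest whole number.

82 dB SPL

Apply inverse-square spreading to bring every level to the receiver, then sum 10^(L/10).
shot-blast cabinet: 99.2 − 20·log₁₀(10.7/1.4) = 99.2 − 17.67 = 81.53 dB SPL.
pump: 74.6 − 20·log₁₀(11.4/1.4) = 74.6 − 18.22 = 56.38 dB SPL.
server rack: 63.0 − 20·log₁₀(19.3/1.4) = 63.0 − 22.79 = 40.21 dB SPL.
Σ 10^(L/10) = 1.428e+08 → L_total = 10·log₁₀(1.428e+08) = 81.55 dB SPL.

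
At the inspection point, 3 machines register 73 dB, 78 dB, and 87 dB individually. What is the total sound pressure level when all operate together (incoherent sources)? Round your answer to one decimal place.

87.7 dB

For uncorrelated sources the intensities add, so convert each level to linear form, sum, and take 10·log₁₀ of the total.
Σ 10^(L/10) = 10^(73/10) + 10^(78/10) + 10^(87/10) = 5.842e+08.
L_total = 10·log₁₀(5.842e+08) = 87.67 dB.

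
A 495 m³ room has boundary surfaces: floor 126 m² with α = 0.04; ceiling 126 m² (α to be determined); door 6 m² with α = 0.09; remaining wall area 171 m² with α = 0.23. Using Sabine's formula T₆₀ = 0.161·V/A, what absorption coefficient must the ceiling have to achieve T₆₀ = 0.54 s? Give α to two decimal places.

0.81

From T₆₀ = 0.161·V/A, the target T₆₀ = 0.54 s needs A = 0.161·495/0.54 = 147.58 m².
Absorption from the other surfaces = 126·0.04 + 6·0.09 + 171·0.23 = 44.91 m², so the ceiling must supply 102.67 m² over 126 m².
α = 102.67/126 = 0.815.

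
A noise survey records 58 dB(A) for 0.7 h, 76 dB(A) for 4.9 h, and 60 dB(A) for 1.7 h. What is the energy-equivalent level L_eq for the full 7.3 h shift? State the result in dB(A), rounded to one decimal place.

74.3 dB(A)

L_eq = 10·log₁₀[(1/T)·Σ tᵢ·10^(Lᵢ/10)] with T = 7.3 h.
Σ tᵢ·10^(Lᵢ/10) = 0.7·10^(58/10) + 4.9·10^(76/10) + 1.7·10^(60/10) = 1.972e+08.
L_eq = 10·log₁₀(1.972e+08/7.3) = 74.32 dB(A).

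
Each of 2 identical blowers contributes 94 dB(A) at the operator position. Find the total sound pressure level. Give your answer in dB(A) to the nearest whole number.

97 dB(A)

N identical incoherent sources raise the level by 10·log₁₀ N.
L_total = 94 + 10·log₁₀(2) = 94 + 3.010 = 97.01 dB(A).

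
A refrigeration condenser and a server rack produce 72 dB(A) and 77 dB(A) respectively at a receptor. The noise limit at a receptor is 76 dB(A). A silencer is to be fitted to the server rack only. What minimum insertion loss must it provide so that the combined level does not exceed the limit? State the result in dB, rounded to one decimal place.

3.2 dB

Everything except the server rack sums to 10^(72/10) = 1.585e+07 in linear terms, 72.00 dB(A).
To meet 76 dB(A) overall, the treated server rack may contribute at most 10^(76/10) − 1.585e+07 = 2.396e+07, i.e. 73.80 dB(A).
So the server rack must be reduced from 77 to 73.80 dB(A): IL = 3.20 dB.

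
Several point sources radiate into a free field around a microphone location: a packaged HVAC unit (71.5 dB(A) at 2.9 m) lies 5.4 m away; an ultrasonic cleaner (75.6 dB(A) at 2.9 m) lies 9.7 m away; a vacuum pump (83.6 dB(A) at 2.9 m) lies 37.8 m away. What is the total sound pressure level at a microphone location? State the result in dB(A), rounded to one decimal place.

69.4 dB(A)

Apply inverse-square spreading to bring every level to the receiver, then sum 10^(L/10).
packaged HVAC unit: 71.5 − 20·log₁₀(5.4/2.9) = 71.5 − 5.40 = 66.10 dB(A).
ultrasonic cleaner: 75.6 − 20·log₁₀(9.7/2.9) = 75.6 − 10.49 = 65.11 dB(A).
vacuum pump: 83.6 − 20·log₁₀(37.8/2.9) = 83.6 − 22.30 = 61.30 dB(A).
Σ 10^(L/10) = 8.668e+06 → L_total = 10·log₁₀(8.668e+06) = 69.38 dB(A).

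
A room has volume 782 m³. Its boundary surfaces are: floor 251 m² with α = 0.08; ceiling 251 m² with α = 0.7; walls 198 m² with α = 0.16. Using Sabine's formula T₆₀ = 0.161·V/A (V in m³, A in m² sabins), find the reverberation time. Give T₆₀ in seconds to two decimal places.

Summing Sᵢαᵢ: 251·0.08 + 251·0.7 + 198·0.16 = 227.46 m².
T₆₀ = 0.161·V/A = 0.161·782/227.46 = 0.554 s.

0.55 s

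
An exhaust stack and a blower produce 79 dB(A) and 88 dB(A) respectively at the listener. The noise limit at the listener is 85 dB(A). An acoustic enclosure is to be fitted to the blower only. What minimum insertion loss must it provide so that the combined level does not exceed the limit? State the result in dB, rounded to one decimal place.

4.3 dB

The untreated sources together contribute 10^(79/10) = 7.943e+07, i.e. 79.00 dB(A).
To meet 85 dB(A) overall, the treated blower may contribute at most 10^(85/10) − 7.943e+07 = 2.368e+08, i.e. 83.74 dB(A).
Required insertion loss = 88 − 83.74 = 4.26 dB.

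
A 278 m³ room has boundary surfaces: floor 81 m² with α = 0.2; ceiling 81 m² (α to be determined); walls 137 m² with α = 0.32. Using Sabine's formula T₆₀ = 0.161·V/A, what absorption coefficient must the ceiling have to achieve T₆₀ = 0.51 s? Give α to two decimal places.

0.34

From T₆₀ = 0.161·V/A, the target T₆₀ = 0.51 s needs A = 0.161·278/0.51 = 87.76 m².
Absorption from the other surfaces = 81·0.2 + 137·0.32 = 60.04 m², so the ceiling must supply 27.72 m² over 81 m².
α = 27.72/81 = 0.342.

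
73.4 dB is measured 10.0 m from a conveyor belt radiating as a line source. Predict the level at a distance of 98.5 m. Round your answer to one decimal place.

63.5 dB

For a line source, L₂ = L₁ − 10·log₁₀(r₂/r₁).
L₂ = 73.4 − 10·log₁₀(98.5/10.0) = 73.4 − 9.934 = 63.47 dB.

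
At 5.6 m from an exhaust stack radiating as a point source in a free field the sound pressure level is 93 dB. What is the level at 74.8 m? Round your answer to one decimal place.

For a point source, L₂ = L₁ − 20·log₁₀(r₂/r₁).
L₂ = 93 − 20·log₁₀(74.8/5.6) = 93 − 22.514 = 70.49 dB.

70.5 dB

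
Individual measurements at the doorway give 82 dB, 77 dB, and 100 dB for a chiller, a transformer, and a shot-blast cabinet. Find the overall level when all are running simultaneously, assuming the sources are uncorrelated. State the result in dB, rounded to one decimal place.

100.1 dB

For uncorrelated sources the intensities add, so convert each level to linear form, sum, and take 10·log₁₀ of the total.
Σ 10^(L/10) = 10^(82/10) + 10^(77/10) + 10^(100/10) = 1.021e+10.
L_total = 10·log₁₀(1.021e+10) = 100.09 dB.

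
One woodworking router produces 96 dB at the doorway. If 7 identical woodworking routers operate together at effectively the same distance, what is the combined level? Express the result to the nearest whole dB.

N identical incoherent sources raise the level by 10·log₁₀ N.
L_total = 96 + 10·log₁₀(7) = 96 + 8.451 = 104.45 dB.

104 dB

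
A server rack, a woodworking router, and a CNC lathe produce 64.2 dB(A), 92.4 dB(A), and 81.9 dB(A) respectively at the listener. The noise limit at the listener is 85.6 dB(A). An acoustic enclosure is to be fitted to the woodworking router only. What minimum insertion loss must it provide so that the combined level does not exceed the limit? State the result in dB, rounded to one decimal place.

Everything except the woodworking router sums to 10^(64.2/10) + 10^(81.9/10) = 1.575e+08 in linear terms, 81.97 dB(A).
The limit corresponds to 10^(85.6/10) = 3.631e+08; subtracting the fixed part leaves 2.056e+08 for the woodworking router, i.e. 83.13 dB(A).
Required insertion loss = 92.4 − 83.13 = 9.27 dB.

9.3 dB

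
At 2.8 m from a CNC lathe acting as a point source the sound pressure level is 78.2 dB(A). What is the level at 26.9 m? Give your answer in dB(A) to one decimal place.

58.5 dB(A)

Spherical spreading from a point source gives a 20·log₁₀(r₂/r₁) drop.
L₂ = 78.2 − 20·log₁₀(26.9/2.8) = 78.2 − 19.652 = 58.55 dB(A).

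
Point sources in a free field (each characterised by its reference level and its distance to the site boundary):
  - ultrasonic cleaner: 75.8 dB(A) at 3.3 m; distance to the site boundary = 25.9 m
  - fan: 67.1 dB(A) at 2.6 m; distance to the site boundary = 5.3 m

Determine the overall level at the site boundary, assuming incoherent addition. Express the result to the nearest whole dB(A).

63 dB(A)

Apply inverse-square spreading to bring every level to the receiver, then sum 10^(L/10).
ultrasonic cleaner: 75.8 − 20·log₁₀(25.9/3.3) = 75.8 − 17.90 = 57.90 dB(A).
fan: 67.1 − 20·log₁₀(5.3/2.6) = 67.1 − 6.19 = 60.91 dB(A).
Σ 10^(L/10) = 1.851e+06 → L_total = 10·log₁₀(1.851e+06) = 62.68 dB(A).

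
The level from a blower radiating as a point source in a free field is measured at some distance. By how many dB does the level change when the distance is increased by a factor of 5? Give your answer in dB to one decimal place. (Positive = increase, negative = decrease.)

-14.0 dB

A point source loses 6 dB per doubling of distance; generally ΔL = −20·log₁₀(r₂/r₁).
ΔL = −20·log₁₀(5) = -13.98 dB.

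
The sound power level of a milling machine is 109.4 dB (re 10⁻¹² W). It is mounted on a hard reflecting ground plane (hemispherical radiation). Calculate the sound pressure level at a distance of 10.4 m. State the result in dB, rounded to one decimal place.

81.1 dB

Free-field hemispherical radiation: L_p = L_w − 10·log₁₀(2π·r²), r = 10.4 m.
2π·r² = 679.6 m², 10·log₁₀ of that is 28.322 dB.
L_p = 109.4 − 28.322 = 81.08 dB.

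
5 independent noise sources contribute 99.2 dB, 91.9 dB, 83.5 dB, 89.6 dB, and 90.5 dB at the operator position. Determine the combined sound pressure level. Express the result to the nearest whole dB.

Incoherent sources combine by intensity addition: L_total = 10·log₁₀(Σ 10^(L_i/10)).
Σ 10^(L/10) = 10^(99.2/10) + 10^(91.9/10) + 10^(83.5/10) + 10^(89.6/10) + 10^(90.5/10) = 1.212e+10.
L_total = 10·log₁₀(1.212e+10) = 100.84 dB.

101 dB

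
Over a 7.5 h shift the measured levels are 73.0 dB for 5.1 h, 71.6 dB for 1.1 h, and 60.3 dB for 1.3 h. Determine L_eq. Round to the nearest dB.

72 dB

The energy average is taken in the linear domain: L_eq = 10·log₁₀[(Σ tᵢ·10^(Lᵢ/10))/T], T = 7.5 h.
Σ tᵢ·10^(Lᵢ/10) = 5.1·10^(73.0/10) + 1.1·10^(71.6/10) + 1.3·10^(60.3/10) = 1.191e+08.
L_eq = 10·log₁₀(1.191e+08/7.5) = 72.01 dB.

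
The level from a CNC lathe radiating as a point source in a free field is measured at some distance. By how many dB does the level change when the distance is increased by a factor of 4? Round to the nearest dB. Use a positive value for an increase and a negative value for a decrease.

-12 dB

Point-source spreading: ΔL = −20·log₁₀(r₂/r₁).
ΔL = −20·log₁₀(4) = -12.04 dB.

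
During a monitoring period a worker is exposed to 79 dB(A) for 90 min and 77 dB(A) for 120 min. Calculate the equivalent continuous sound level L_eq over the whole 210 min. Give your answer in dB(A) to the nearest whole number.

78 dB(A)

L_eq = 10·log₁₀[(1/T)·Σ tᵢ·10^(Lᵢ/10)] with T = 210 min.
Σ tᵢ·10^(Lᵢ/10) = 90·10^(79/10) + 120·10^(77/10) = 1.316e+10.
L_eq = 10·log₁₀(1.316e+10/210) = 77.97 dB(A).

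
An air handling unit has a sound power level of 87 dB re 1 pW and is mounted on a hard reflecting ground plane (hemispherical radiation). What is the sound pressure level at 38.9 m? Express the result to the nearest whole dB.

47 dB

Free-field hemispherical radiation: L_p = L_w − 10·log₁₀(2π·r²), r = 38.9 m.
2π·r² = 9508 m², 10·log₁₀ of that is 39.781 dB.
L_p = 87 − 39.781 = 47.22 dB.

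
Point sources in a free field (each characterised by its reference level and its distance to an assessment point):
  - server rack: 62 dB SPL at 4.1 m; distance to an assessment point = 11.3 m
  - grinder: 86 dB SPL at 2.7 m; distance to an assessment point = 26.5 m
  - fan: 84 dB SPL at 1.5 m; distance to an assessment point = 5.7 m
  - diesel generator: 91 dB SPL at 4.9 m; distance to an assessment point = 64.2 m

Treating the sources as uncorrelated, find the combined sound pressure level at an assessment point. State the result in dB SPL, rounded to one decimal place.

Propagate each source to the receiver with L = L_ref − 20·log₁₀(r/r_ref), then add intensities.
server rack: 62 − 20·log₁₀(11.3/4.1) = 62 − 8.81 = 53.19 dB SPL.
grinder: 86 − 20·log₁₀(26.5/2.7) = 86 − 19.84 = 66.16 dB SPL.
fan: 84 − 20·log₁₀(5.7/1.5) = 84 − 11.60 = 72.40 dB SPL.
diesel generator: 91 − 20·log₁₀(64.2/4.9) = 91 − 22.35 = 68.65 dB SPL.
Σ 10^(L/10) = 2.907e+07 → L_total = 10·log₁₀(2.907e+07) = 74.63 dB SPL.

74.6 dB SPL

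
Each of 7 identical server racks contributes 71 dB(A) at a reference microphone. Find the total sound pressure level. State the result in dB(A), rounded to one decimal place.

79.5 dB(A)

N identical incoherent sources raise the level by 10·log₁₀ N.
L_total = 71 + 10·log₁₀(7) = 71 + 8.451 = 79.45 dB(A).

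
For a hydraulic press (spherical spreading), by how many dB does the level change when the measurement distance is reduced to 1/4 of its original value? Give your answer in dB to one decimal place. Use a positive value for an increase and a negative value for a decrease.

Point-source spreading: ΔL = −20·log₁₀(r₂/r₁).
ΔL = −20·log₁₀(0.25) = +12.04 dB.

+12.0 dB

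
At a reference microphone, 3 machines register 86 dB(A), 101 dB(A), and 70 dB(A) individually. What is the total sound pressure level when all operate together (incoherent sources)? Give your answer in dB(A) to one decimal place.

101.1 dB(A)

Incoherent sources combine by intensity addition: L_total = 10·log₁₀(Σ 10^(L_i/10)).
Σ 10^(L/10) = 10^(86/10) + 10^(101/10) + 10^(70/10) = 1.300e+10.
L_total = 10·log₁₀(1.300e+10) = 101.14 dB(A).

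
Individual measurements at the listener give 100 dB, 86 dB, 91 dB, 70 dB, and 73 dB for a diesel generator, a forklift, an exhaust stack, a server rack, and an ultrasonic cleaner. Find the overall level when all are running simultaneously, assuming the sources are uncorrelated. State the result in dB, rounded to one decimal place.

For uncorrelated sources the intensities add, so convert each level to linear form, sum, and take 10·log₁₀ of the total.
Σ 10^(L/10) = 10^(100/10) + 10^(86/10) + 10^(91/10) + 10^(70/10) + 10^(73/10) = 1.169e+10.
L_total = 10·log₁₀(1.169e+10) = 100.68 dB.

100.7 dB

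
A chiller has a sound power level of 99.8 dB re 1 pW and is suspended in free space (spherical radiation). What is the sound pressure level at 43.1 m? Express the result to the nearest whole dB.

L_p = L_w − 10·log₁₀(4π·r²) with r = 43.1 m.
4π·r² = 2.334e+04 m², 10·log₁₀ of that is 43.682 dB.
L_p = 99.8 − 43.682 = 56.12 dB.

56 dB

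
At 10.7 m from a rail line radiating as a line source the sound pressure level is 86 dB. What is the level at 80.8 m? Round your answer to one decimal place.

For a line source, L₂ = L₁ − 10·log₁₀(r₂/r₁).
L₂ = 86 − 10·log₁₀(80.8/10.7) = 86 − 8.780 = 77.22 dB.

77.2 dB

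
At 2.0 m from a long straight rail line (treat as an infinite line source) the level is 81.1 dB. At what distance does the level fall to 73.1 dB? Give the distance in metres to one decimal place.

Line-source spreading drops the level by 10·log₁₀(r₂/r₁); inverting, r₂/r₁ = 10^(ΔL/10).
r₂ = 2.0·10^((81.1−73.1)/10) = 2.0·10^(8.0/10) = 12.62 m.

12.6 m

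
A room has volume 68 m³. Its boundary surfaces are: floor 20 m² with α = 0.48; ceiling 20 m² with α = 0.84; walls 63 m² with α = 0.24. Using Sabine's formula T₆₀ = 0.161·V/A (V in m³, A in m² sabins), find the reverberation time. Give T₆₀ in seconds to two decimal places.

0.26 s

A = Σ Sᵢαᵢ = 20·0.48 + 20·0.84 + 63·0.24 = 41.52 m².
T₆₀ = 0.161·V/A = 0.161·68/41.52 = 0.264 s.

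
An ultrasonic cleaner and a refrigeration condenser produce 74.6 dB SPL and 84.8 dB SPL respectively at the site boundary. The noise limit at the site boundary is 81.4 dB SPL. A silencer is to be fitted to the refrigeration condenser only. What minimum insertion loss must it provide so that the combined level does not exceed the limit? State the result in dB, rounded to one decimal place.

Everything except the refrigeration condenser sums to 10^(74.6/10) = 2.884e+07 in linear terms, 74.60 dB SPL.
The limit corresponds to 10^(81.4/10) = 1.380e+08; subtracting the fixed part leaves 1.092e+08 for the refrigeration condenser, i.e. 80.38 dB SPL.
Required insertion loss = 84.8 − 80.38 = 4.42 dB.

4.4 dB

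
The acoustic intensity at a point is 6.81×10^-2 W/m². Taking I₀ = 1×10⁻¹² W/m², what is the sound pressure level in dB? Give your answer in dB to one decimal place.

108.3 dB

Dividing by I₀ shifts the exponent by 12: I/I₀ = 6.81×10^10.
L = 10·(0.8331 + 10) = 108.33 dB.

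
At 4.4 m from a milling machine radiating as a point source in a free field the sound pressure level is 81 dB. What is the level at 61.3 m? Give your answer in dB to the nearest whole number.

Spherical spreading from a point source gives a 20·log₁₀(r₂/r₁) drop.
L₂ = 81 − 20·log₁₀(61.3/4.4) = 81 − 22.880 = 58.12 dB.

58 dB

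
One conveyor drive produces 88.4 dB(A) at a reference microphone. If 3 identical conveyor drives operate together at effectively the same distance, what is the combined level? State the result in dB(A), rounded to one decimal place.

93.2 dB(A)

With 3 equal, uncorrelated contributions the intensity is 3× that of one unit, giving a rise of 10·log₁₀ 3.
L_total = 88.4 + 10·log₁₀(3) = 88.4 + 4.771 = 93.17 dB(A).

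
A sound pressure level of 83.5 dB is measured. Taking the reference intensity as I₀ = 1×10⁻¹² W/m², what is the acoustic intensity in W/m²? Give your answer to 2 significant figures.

0.00022 W/m²

I/I₀ = 10^(83.5/10) = 2.239e+08, so I = 2.239e+08 × 10⁻¹² W/m².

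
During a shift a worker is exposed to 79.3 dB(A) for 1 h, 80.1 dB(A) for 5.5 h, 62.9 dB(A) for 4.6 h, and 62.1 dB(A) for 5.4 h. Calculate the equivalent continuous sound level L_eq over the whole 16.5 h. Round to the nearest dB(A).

76 dB(A)

Weight each interval's intensity by its duration and average over T = 16.5 h:
Σ tᵢ·10^(Lᵢ/10) = 1·10^(79.3/10) + 5.5·10^(80.1/10) + 4.6·10^(62.9/10) + 5.4·10^(62.1/10) = 6.657e+08.
L_eq = 10·log₁₀(6.657e+08/16.5) = 76.06 dB(A).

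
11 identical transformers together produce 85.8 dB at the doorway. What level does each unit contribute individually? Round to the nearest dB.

For N identical incoherent sources L_total = L₁ + 10·log₁₀ N, so L₁ = 85.8 − 10·log₁₀(11) = 85.8 − 10.414.

75 dB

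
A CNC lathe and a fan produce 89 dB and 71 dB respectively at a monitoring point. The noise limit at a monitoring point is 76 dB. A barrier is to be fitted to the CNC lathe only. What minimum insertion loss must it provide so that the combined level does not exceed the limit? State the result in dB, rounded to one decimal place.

14.7 dB

The untreated sources together contribute 10^(71/10) = 1.259e+07, i.e. 71.00 dB.
The limit corresponds to 10^(76/10) = 3.981e+07; subtracting the fixed part leaves 2.722e+07 for the CNC lathe, i.e. 74.35 dB.
Required insertion loss = 89 − 74.35 = 14.65 dB.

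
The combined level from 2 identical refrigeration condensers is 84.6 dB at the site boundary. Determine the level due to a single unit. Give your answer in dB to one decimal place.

2 equal contributions raise the level by 10·log₁₀ 2 = 3.010 dB, so each unit alone gives 84.6 − 3.010.

81.6 dB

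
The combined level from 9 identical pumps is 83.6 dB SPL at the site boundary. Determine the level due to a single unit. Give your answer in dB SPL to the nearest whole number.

Dividing the total intensity by 9 lowers the level by 10·log₁₀ 9 = 9.542 dB: L₁ = 83.6 − 9.542.

74 dB SPL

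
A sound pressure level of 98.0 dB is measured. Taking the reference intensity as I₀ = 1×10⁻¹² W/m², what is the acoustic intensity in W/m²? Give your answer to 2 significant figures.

I/I₀ = 10^(98.0/10) = 6.31e+09, so I = 6.31e+09 × 10⁻¹² W/m².

0.0063 W/m²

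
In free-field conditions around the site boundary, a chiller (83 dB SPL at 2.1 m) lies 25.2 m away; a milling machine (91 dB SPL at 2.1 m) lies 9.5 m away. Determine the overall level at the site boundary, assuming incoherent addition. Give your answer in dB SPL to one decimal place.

78.0 dB SPL

Apply inverse-square spreading to bring every level to the receiver, then sum 10^(L/10).
chiller: 83 − 20·log₁₀(25.2/2.1) = 83 − 21.58 = 61.42 dB SPL.
milling machine: 91 − 20·log₁₀(9.5/2.1) = 91 − 13.11 = 77.89 dB SPL.
Σ 10^(L/10) = 6.290e+07 → L_total = 10·log₁₀(6.290e+07) = 77.99 dB SPL.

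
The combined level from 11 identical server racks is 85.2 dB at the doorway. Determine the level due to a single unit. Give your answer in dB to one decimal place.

Dividing the total intensity by 11 lowers the level by 10·log₁₀ 11 = 10.414 dB: L₁ = 85.2 − 10.414.

74.8 dB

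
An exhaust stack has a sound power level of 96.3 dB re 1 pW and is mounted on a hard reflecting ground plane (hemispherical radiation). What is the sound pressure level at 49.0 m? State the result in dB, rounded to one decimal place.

54.5 dB

L_p = L_w − 10·log₁₀(2π·r²) with r = 49.0 m.
2π·r² = 1.509e+04 m², 10·log₁₀ of that is 41.786 dB.
L_p = 96.3 − 41.786 = 54.51 dB.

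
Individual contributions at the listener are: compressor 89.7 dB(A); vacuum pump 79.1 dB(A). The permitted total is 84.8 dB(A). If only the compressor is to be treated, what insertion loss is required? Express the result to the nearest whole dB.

6 dB

The untreated sources together contribute 10^(79.1/10) = 8.128e+07, i.e. 79.10 dB(A).
The limit corresponds to 10^(84.8/10) = 3.020e+08; subtracting the fixed part leaves 2.207e+08 for the compressor, i.e. 83.44 dB(A).
Required insertion loss = 89.7 − 83.44 = 6.26 dB.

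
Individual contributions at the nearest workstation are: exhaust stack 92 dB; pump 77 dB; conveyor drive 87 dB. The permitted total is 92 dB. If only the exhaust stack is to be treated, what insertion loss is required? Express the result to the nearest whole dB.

The untreated sources together contribute 10^(77/10) + 10^(87/10) = 5.513e+08, i.e. 87.41 dB.
To meet 92 dB overall, the treated exhaust stack may contribute at most 10^(92/10) − 5.513e+08 = 1.034e+09, i.e. 90.14 dB.
So the exhaust stack must be reduced from 92 to 90.14 dB: IL = 1.86 dB.

2 dB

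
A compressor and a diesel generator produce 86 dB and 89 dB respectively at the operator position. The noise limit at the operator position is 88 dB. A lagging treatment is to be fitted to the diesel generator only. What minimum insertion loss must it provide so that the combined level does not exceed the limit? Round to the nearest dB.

Everything except the diesel generator sums to 10^(86/10) = 3.981e+08 in linear terms, 86.00 dB.
The limit corresponds to 10^(88/10) = 6.310e+08; subtracting the fixed part leaves 2.329e+08 for the diesel generator, i.e. 83.67 dB.
So the diesel generator must be reduced from 89 to 83.67 dB: IL = 5.33 dB.

5 dB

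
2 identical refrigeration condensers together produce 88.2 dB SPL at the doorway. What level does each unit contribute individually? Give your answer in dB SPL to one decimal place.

85.2 dB SPL

Dividing the total intensity by 2 lowers the level by 10·log₁₀ 2 = 3.010 dB: L₁ = 88.2 − 3.010.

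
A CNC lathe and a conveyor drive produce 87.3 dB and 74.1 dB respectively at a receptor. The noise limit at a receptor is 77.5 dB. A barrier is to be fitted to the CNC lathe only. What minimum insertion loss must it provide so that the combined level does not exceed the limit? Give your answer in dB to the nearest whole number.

12 dB

Fixed contribution from the other source: Σ 10^(L/10) = 10^(74.1/10) = 2.570e+07 (74.10 dB).
To meet 77.5 dB overall, the treated CNC lathe may contribute at most 10^(77.5/10) − 2.570e+07 = 3.053e+07, i.e. 74.85 dB.
Required insertion loss = 87.3 − 74.85 = 12.45 dB.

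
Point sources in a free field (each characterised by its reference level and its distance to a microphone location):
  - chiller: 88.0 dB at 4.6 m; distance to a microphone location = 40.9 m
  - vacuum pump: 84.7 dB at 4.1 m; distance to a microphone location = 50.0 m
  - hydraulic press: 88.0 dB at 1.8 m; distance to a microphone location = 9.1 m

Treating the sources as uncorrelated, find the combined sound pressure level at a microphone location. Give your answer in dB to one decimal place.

75.4 dB

First find each source's level at the receiver (point-source: −20·log₁₀(r/r_ref)), then combine on an intensity basis.
chiller: 88.0 − 20·log₁₀(40.9/4.6) = 88.0 − 18.98 = 69.02 dB.
vacuum pump: 84.7 − 20·log₁₀(50.0/4.1) = 84.7 − 21.72 = 62.98 dB.
hydraulic press: 88.0 − 20·log₁₀(9.1/1.8) = 88.0 − 14.08 = 73.92 dB.
Σ 10^(L/10) = 3.465e+07 → L_total = 10·log₁₀(3.465e+07) = 75.40 dB.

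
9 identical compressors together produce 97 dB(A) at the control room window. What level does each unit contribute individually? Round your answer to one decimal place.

For N identical incoherent sources L_total = L₁ + 10·log₁₀ N, so L₁ = 97 − 10·log₁₀(9) = 97 − 9.542.

87.5 dB(A)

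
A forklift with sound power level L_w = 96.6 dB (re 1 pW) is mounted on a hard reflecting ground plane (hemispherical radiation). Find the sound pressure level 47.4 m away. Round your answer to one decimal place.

55.1 dB

L_p = L_w − 10·log₁₀(2π·r²) with r = 47.4 m.
2π·r² = 1.412e+04 m², 10·log₁₀ of that is 41.497 dB.
L_p = 96.6 − 41.497 = 55.10 dB.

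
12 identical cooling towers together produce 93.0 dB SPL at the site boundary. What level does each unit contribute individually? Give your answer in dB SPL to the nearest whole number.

82 dB SPL

12 equal contributions raise the level by 10·log₁₀ 12 = 10.792 dB, so each unit alone gives 93.0 − 10.792.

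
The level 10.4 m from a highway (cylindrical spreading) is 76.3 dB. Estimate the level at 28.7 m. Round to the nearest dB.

Line-source attenuation: ΔL = 10·log₁₀(r₂/r₁) = 10·log₁₀(28.7/10.4) = 4.408 dB.
L₂ = 76.3 − 10·log₁₀(28.7/10.4) = 76.3 − 4.408 = 71.89 dB.

72 dB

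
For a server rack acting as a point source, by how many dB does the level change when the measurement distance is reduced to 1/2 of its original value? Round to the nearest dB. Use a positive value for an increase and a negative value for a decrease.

Point-source spreading: ΔL = −20·log₁₀(r₂/r₁).
ΔL = −20·log₁₀(0.5) = +6.02 dB.

+6 dB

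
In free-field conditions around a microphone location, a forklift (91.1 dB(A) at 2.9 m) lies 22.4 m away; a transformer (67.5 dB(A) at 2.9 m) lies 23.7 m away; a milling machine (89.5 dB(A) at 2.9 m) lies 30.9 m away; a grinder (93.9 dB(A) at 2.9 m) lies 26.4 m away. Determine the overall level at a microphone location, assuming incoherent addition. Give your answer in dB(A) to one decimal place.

Apply inverse-square spreading to bring every level to the receiver, then sum 10^(L/10).
forklift: 91.1 − 20·log₁₀(22.4/2.9) = 91.1 − 17.76 = 73.34 dB(A).
transformer: 67.5 − 20·log₁₀(23.7/2.9) = 67.5 − 18.25 = 49.25 dB(A).
milling machine: 89.5 − 20·log₁₀(30.9/2.9) = 89.5 − 20.55 = 68.95 dB(A).
grinder: 93.9 − 20·log₁₀(26.4/2.9) = 93.9 − 19.18 = 74.72 dB(A).
Σ 10^(L/10) = 5.915e+07 → L_total = 10·log₁₀(5.915e+07) = 77.72 dB(A).

77.7 dB(A)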